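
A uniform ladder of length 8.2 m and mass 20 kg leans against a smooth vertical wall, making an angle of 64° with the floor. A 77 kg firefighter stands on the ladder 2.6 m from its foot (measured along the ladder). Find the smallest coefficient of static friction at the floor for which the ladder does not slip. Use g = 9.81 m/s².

μ_min ≈ 0.173

Taking torques about the foot of the ladder:
Ladder weight 20×9.81 = 196.2 N acts at 4.1 m along the ladder; its horizontal arm is 4.1·cos64° = 1.797 m → τ = 352.6 N·m clockwise.
Firefighter: 77×9.81 = 755.4 N at 2.6 m → arm 1.14 m → τ = 861.2 N·m clockwise.
Wall normal N acts horizontally at the top; its moment arm is the height L sinθ = 8.2·sin64° = 7.37 m, counterclockwise.
Στ = 0 ⇒ N × 7.37 = 1214 ⇒ N = 164.7 N.
ΣFx = 0 ⇒ f = N_wall = 164.7 N. ΣFy = 0 ⇒ N_floor = 951.6 N.
μ_min = f / N_floor = 164.7 / 951.6 = 0.173.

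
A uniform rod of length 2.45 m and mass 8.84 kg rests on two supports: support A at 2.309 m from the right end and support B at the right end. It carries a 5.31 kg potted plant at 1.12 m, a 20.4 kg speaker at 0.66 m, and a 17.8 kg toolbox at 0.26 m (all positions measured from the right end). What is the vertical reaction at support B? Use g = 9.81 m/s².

Choose support A as the axis so its reaction then has zero moment arm.
Beam weight: 8.84 × 9.81 = 86.72 N down at 1.225 m → arm 1.084 m, τ = 86.72 × 1.084 = 94 N·m clockwise.
Potted plant: 5.31 × 9.81 = 52.09 N down at 1.12 m → arm 1.189 m, τ = 52.09 × 1.189 = 61.94 N·m clockwise.
Speaker: 20.4 × 9.81 = 200.1 N down at 0.66 m → arm 1.649 m, τ = 200.1 × 1.649 = 330 N·m clockwise.
Toolbox: 17.8 × 9.81 = 174.6 N down at 0.26 m → arm 2.049 m, τ = 174.6 × 2.049 = 357.8 N·m clockwise.
Net load moment about support A = 843.7 N·m clockwise.
Reaction R at support B is upward at 0 m, arm 2.309 m → moment R × 2.309 counterclockwise.
Setting net torque to zero: R × 2.309 = 843.7 → R = 365 N.

R_B ≈ 365 N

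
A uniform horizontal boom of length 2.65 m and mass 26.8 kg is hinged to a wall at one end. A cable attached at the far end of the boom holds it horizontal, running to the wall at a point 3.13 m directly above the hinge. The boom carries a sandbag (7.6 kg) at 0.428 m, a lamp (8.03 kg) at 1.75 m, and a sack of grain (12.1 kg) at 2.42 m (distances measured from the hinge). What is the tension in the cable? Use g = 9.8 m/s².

T ≈ 398 N

Taking torques about the hinge:
Beam weight: 26.8 × 9.8 = 262.6 N down at 1.325 m → arm 1.325 m, τ = 262.6 × 1.325 = 347.9 N·m clockwise.
Sandbag: 7.6 × 9.8 = 74.48 N down at 0.428 m → arm 0.428 m, τ = 74.48 × 0.428 = 31.88 N·m clockwise.
Lamp: 8.03 × 9.8 = 78.69 N down at 1.75 m → arm 1.75 m, τ = 78.69 × 1.75 = 137.7 N·m clockwise.
Sack of grain: 12.1 × 9.8 = 118.6 N down at 2.42 m → arm 2.42 m, τ = 118.6 × 2.42 = 287 N·m clockwise.
Total clockwise load moment = 804.5 N·m.
The cable tension T acts at 2.65 m; only its component perpendicular to the boom, T sinθ, produces torque. sinθ = h/√(h²+d²) = 3.13/√(3.13²+2.65²) = 0.7632.
For rotational equilibrium, T × 2.65 × 0.7632 = 804.5, so T = 804.5 / 2.022 = 398 N.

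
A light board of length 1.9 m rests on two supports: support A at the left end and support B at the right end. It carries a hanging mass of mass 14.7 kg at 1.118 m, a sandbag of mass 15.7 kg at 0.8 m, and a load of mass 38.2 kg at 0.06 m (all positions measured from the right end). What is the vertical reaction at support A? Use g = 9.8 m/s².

R_A ≈ 161 N

Take moments about support B.
Hanging mass: 14.7 × 9.8 = 144.1 N down at 1.118 m → arm 1.118 m, τ = 144.1 × 1.118 = 161.1 N·m counterclockwise.
Sandbag: 15.7 × 9.8 = 153.9 N down at 0.8 m → arm 0.8 m, τ = 153.9 × 0.8 = 123.1 N·m counterclockwise.
Load: 38.2 × 9.8 = 374.4 N down at 0.06 m → arm 0.06 m, τ = 374.4 × 0.06 = 22.46 N·m counterclockwise.
Net load moment about support B = 306.7 N·m counterclockwise.
Reaction R at support A is upward at 1.9 m, arm 1.9 m → moment R × 1.9 clockwise.
For rotational equilibrium, R × 1.9 = 306.7, so R = 161 N.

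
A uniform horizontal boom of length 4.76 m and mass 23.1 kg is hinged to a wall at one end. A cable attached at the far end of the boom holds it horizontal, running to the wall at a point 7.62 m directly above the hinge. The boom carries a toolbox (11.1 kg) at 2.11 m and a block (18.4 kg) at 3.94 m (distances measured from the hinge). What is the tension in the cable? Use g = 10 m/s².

T ≈ 374 N

Take moments about the hinge.
Beam weight: 23.1 × 10 = 231 N down at 2.38 m → arm 2.38 m, τ = 231 × 2.38 = 549.8 N·m clockwise.
Toolbox: 11.1 × 10 = 111 N down at 2.11 m → arm 2.11 m, τ = 111 × 2.11 = 234.2 N·m clockwise.
Block: 18.4 × 10 = 184 N down at 3.94 m → arm 3.94 m, τ = 184 × 3.94 = 725 N·m clockwise.
Total clockwise load moment = 1509 N·m.
The cable tension T acts at 4.76 m; only its component perpendicular to the boom, T sinθ, produces torque. sinθ = h/√(h²+d²) = 7.62/√(7.62²+4.76²) = 0.8481.
Στ = 0 ⇒ T × 4.76 × 0.8481 = 1509 ⇒ T = 1509 / 4.037 = 374 N.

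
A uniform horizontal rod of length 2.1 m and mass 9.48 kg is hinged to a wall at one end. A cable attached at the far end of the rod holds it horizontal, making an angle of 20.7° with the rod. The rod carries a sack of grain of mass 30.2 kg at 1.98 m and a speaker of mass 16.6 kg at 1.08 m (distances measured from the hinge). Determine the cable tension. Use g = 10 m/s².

Take moments about the hinge.
Beam weight: 9.48 × 10 = 94.8 N down at 1.05 m → arm 1.05 m, τ = 94.8 × 1.05 = 99.54 N·m clockwise.
Sack of grain: 30.2 × 10 = 302 N down at 1.98 m → arm 1.98 m, τ = 302 × 1.98 = 598 N·m clockwise.
Speaker: 16.6 × 10 = 166 N down at 1.08 m → arm 1.08 m, τ = 166 × 1.08 = 179.3 N·m clockwise.
Total clockwise load moment = 876.8 N·m.
The cable tension T acts at 2.1 m; only its component perpendicular to the rod, T sinθ, produces torque. sin 20.7° = 0.3535.
Setting net torque to zero: T × 2.1 × 0.3535 = 876.8 → T = 876.8 / 0.7423 = 1180 N.

T ≈ 1180 N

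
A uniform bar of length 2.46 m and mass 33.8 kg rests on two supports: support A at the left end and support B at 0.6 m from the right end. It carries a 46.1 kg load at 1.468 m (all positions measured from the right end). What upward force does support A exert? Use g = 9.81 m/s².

Choose support B as the axis so its reaction then has zero moment arm.
Beam weight: 33.8 × 9.81 = 331.6 N down at 1.23 m → arm 0.63 m, τ = 331.6 × 0.63 = 208.9 N·m counterclockwise.
Load: 46.1 × 9.81 = 452.2 N down at 1.468 m → arm 0.868 m, τ = 452.2 × 0.868 = 392.5 N·m counterclockwise.
Net load moment about support B = 601.4 N·m counterclockwise.
Reaction R at support A is upward at 2.46 m, arm 1.86 m → moment R × 1.86 clockwise.
For rotational equilibrium, R × 1.86 = 601.4, so R = 323 N.

R_A ≈ 323 N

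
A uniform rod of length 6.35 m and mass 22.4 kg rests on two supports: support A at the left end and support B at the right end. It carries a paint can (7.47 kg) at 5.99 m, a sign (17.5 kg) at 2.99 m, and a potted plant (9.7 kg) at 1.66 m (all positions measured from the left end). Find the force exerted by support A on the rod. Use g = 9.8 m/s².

R_A ≈ 275 N

Choose support B as the axis so its reaction then has zero moment arm.
Beam weight: 22.4 × 9.8 = 219.5 N down at 3.175 m → arm 3.175 m, τ = 219.5 × 3.175 = 696.9 N·m counterclockwise.
Paint can: 7.47 × 9.8 = 73.21 N down at 5.99 m → arm 0.36 m, τ = 73.21 × 0.36 = 26.36 N·m counterclockwise.
Sign: 17.5 × 9.8 = 171.5 N down at 2.99 m → arm 3.36 m, τ = 171.5 × 3.36 = 576.2 N·m counterclockwise.
Potted plant: 9.7 × 9.8 = 95.06 N down at 1.66 m → arm 4.69 m, τ = 95.06 × 4.69 = 445.8 N·m counterclockwise.
Net load moment about support B = 1745 N·m counterclockwise.
Reaction R at support A is upward at 0 m, arm 6.35 m → moment R × 6.35 clockwise.
For rotational equilibrium, R × 6.35 = 1745, so R = 275 N.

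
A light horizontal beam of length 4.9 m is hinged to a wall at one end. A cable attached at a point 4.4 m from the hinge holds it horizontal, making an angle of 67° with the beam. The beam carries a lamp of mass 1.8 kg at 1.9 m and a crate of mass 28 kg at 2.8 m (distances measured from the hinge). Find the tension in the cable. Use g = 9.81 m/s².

T ≈ 198 N

About the hinge:
Lamp: 1.8 × 9.81 = 17.66 N down at 1.9 m → arm 1.9 m, τ = 17.66 × 1.9 = 33.55 N·m clockwise.
Crate: 28 × 9.81 = 274.7 N down at 2.8 m → arm 2.8 m, τ = 274.7 × 2.8 = 769.2 N·m clockwise.
Total clockwise load moment = 802.8 N·m.
The cable tension T acts at 4.4 m; only its component perpendicular to the beam, T sinθ, produces torque. sin 67° = 0.9205.
For rotational equilibrium, T × 4.4 × 0.9205 = 802.8, so T = 802.8 / 4.05 = 198 N.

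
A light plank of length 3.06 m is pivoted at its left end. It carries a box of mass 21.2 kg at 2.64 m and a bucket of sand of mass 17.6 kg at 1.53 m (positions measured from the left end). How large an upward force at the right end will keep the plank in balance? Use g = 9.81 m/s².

F ≈ 266 N

Taking torques about the left end:
Box: 21.2 × 9.81 = 208 N down at 2.64 m → arm 2.64 m, τ = 208 × 2.64 = 549.1 N·m clockwise.
Bucket of sand: 17.6 × 9.81 = 172.7 N down at 1.53 m → arm 1.53 m, τ = 172.7 × 1.53 = 264.2 N·m clockwise.
Net moment of the loads = 813.3 N·m clockwise.
The upward force F acts at the right end, arm 3.06 m, giving F × 3.06 counterclockwise.
Στ = 0 ⇒ F × 3.06 = 813.3 ⇒ F = 813.3 / 3.06 = 266 N.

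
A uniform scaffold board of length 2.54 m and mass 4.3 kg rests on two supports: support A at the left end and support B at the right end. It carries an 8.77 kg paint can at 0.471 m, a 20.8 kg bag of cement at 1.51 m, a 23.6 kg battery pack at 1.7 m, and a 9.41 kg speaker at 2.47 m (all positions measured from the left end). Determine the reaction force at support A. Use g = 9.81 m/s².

Sum moments about support B (its reaction then has zero moment arm).
Beam weight: 4.3 × 9.81 = 42.18 N down at 1.27 m → arm 1.27 m, τ = 42.18 × 1.27 = 53.57 N·m counterclockwise.
Paint can: 8.77 × 9.81 = 86.03 N down at 0.471 m → arm 2.069 m, τ = 86.03 × 2.069 = 178 N·m counterclockwise.
Bag of cement: 20.8 × 9.81 = 204 N down at 1.51 m → arm 1.03 m, τ = 204 × 1.03 = 210.1 N·m counterclockwise.
Battery pack: 23.6 × 9.81 = 231.5 N down at 1.7 m → arm 0.84 m, τ = 231.5 × 0.84 = 194.5 N·m counterclockwise.
Speaker: 9.41 × 9.81 = 92.31 N down at 2.47 m → arm 0.07 m, τ = 92.31 × 0.07 = 6.462 N·m counterclockwise.
Net load moment about support B = 642.6 N·m counterclockwise.
Reaction R at support A is upward at 0 m, arm 2.54 m → moment R × 2.54 clockwise.
For rotational equilibrium, R × 2.54 = 642.6, so R = 253 N.

R_A ≈ 253 N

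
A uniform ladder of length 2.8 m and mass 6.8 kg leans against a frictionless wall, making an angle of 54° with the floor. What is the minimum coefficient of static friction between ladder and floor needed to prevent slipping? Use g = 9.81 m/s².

μ_min ≈ 0.363

Take moments about the foot of the ladder.
Ladder weight 6.8×9.81 = 66.71 N acts at 1.4 m along the ladder; its horizontal arm is 1.4·cos54° = 0.8229 m → τ = 54.9 N·m clockwise.
Wall normal N acts horizontally at the top; its moment arm is the height L sinθ = 2.8·sin54° = 2.265 m, counterclockwise.
For rotational equilibrium, N × 2.265 = 54.9, so N = 24.24 N.
ΣFx = 0 ⇒ f = N_wall = 24.24 N. ΣFy = 0 ⇒ N_floor = 66.71 N.
μ_min = f / N_floor = 24.24 / 66.71 = 0.363.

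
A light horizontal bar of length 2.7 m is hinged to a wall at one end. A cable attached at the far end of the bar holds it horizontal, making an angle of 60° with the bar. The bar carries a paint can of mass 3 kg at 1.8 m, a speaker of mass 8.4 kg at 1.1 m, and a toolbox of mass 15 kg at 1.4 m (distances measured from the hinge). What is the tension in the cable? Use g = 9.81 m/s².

T ≈ 150 N

About the hinge:
Paint can: 3 × 9.81 = 29.43 N down at 1.8 m → arm 1.8 m, τ = 29.43 × 1.8 = 52.97 N·m clockwise.
Speaker: 8.4 × 9.81 = 82.4 N down at 1.1 m → arm 1.1 m, τ = 82.4 × 1.1 = 90.64 N·m clockwise.
Toolbox: 15 × 9.81 = 147.2 N down at 1.4 m → arm 1.4 m, τ = 147.2 × 1.4 = 206.1 N·m clockwise.
Total clockwise load moment = 349.7 N·m.
The cable tension T acts at 2.7 m; only its component perpendicular to the bar, T sinθ, produces torque. sin 60° = 0.866.
Στ = 0 ⇒ T × 2.7 × 0.866 = 349.7 ⇒ T = 349.7 / 2.338 = 150 N.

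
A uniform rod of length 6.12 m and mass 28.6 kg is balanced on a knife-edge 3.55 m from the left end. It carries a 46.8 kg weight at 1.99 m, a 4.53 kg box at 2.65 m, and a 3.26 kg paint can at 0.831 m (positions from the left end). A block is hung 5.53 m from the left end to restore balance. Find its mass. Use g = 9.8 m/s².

m ≈ 50.5 kg

Taking torques about the knife-edge (at 3.55 m from the left end):
Beam weight: 28.6 × 9.8 = 280.3 N down at 3.06 m → arm 0.49 m, τ = 280.3 × 0.49 = 137.3 N·m counterclockwise.
Weight: 46.8 × 9.8 = 458.6 N down at 1.99 m → arm 1.56 m, τ = 458.6 × 1.56 = 715.4 N·m counterclockwise.
Box: 4.53 × 9.8 = 44.39 N down at 2.65 m → arm 0.9 m, τ = 44.39 × 0.9 = 39.95 N·m counterclockwise.
Paint can: 3.26 × 9.8 = 31.95 N down at 0.831 m → arm 2.719 m, τ = 31.95 × 2.719 = 86.87 N·m counterclockwise.
Net moment of known loads = 979.5 N·m counterclockwise.
An unknown mass m at 5.53 m has arm 1.98 m; its moment is m·g·1.98 clockwise.
Setting net torque to zero: m × 9.8 × 1.98 = 979.5 → m = 979.5 / (9.8 × 1.98) = 50.5 kg.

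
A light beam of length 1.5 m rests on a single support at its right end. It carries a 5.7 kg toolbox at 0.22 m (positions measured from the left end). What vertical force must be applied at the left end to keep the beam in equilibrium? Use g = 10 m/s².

Taking torques about the right end:
Toolbox: 5.7 × 10 = 57 N down at 0.22 m → arm 1.28 m, τ = 57 × 1.28 = 72.96 N·m counterclockwise.
Net moment of the loads = 72.96 N·m counterclockwise.
The upward force F acts at the left end, arm 1.5 m, giving F × 1.5 clockwise.
Στ = 0 ⇒ F × 1.5 = 72.96 ⇒ F = 72.96 / 1.5 = 48.6 N.

F ≈ 48.6 N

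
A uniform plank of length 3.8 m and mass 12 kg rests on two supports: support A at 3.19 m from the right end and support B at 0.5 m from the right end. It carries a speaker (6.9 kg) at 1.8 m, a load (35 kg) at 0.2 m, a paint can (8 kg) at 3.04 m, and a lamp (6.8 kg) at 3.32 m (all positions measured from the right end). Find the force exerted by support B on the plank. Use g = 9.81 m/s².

R_B ≈ 474 N

Sum moments about support A (its reaction then has zero moment arm).
Beam weight: 12 × 9.81 = 117.7 N down at 1.9 m → arm 1.29 m, τ = 117.7 × 1.29 = 151.8 N·m clockwise.
Speaker: 6.9 × 9.81 = 67.69 N down at 1.8 m → arm 1.39 m, τ = 67.69 × 1.39 = 94.09 N·m clockwise.
Load: 35 × 9.81 = 343.4 N down at 0.2 m → arm 2.99 m, τ = 343.4 × 2.99 = 1027 N·m clockwise.
Paint can: 8 × 9.81 = 78.48 N down at 3.04 m → arm 0.15 m, τ = 78.48 × 0.15 = 11.77 N·m clockwise.
Lamp: 6.8 × 9.81 = 66.71 N down at 3.32 m → arm 0.13 m, τ = 66.71 × 0.13 = 8.672 N·m counterclockwise.
Net load moment about support A = 1276 N·m clockwise.
Reaction R at support B is upward at 0.5 m, arm 2.69 m → moment R × 2.69 counterclockwise.
Setting net torque to zero: R × 2.69 = 1276 → R = 474 N.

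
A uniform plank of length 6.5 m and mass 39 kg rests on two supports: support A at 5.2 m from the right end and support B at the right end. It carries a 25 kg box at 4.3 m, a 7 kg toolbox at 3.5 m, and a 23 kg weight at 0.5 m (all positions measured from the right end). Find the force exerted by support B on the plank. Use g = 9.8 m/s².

R_B ≈ 412 N

Take moments about support A.
Beam weight: 39 × 9.8 = 382.2 N down at 3.25 m → arm 1.95 m, τ = 382.2 × 1.95 = 745.3 N·m clockwise.
Box: 25 × 9.8 = 245 N down at 4.3 m → arm 0.9 m, τ = 245 × 0.9 = 220.5 N·m clockwise.
Toolbox: 7 × 9.8 = 68.6 N down at 3.5 m → arm 1.7 m, τ = 68.6 × 1.7 = 116.6 N·m clockwise.
Weight: 23 × 9.8 = 225.4 N down at 0.5 m → arm 4.7 m, τ = 225.4 × 4.7 = 1059 N·m clockwise.
Net load moment about support A = 2141 N·m clockwise.
Reaction R at support B is upward at 0 m, arm 5.2 m → moment R × 5.2 counterclockwise.
Setting net torque to zero: R × 5.2 = 2141 → R = 412 N.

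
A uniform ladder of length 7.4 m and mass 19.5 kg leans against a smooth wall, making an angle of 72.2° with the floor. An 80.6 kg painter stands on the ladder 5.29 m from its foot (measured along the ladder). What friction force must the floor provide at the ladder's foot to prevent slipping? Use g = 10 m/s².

Choose the foot of the ladder as the axis so the floor normal and friction both act there and drop out.
Ladder weight 19.5×10 = 195 N acts at 3.7 m along the ladder; its horizontal arm is 3.7·cos72.2° = 1.131 m → τ = 220.5 N·m clockwise.
Painter: 80.6×10 = 806 N at 5.29 m → arm 1.617 m → τ = 1303 N·m clockwise.
Wall normal N acts horizontally at the top; its moment arm is the height L sinθ = 7.4·sin72.2° = 7.046 m, counterclockwise.
Setting net torque to zero: N × 7.046 = 1524 → N = 216 N.
ΣFx = 0: friction at the foot balances the wall's push, so f = N_wall = 216 N.

f ≈ 216 N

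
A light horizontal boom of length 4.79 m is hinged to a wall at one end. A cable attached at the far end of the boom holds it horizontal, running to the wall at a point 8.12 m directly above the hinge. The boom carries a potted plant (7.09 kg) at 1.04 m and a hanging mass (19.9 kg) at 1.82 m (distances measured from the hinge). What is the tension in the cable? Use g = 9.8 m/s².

Choose the hinge as the axis so the unknown hinge reaction has zero arm there.
Potted plant: 7.09 × 9.8 = 69.48 N down at 1.04 m → arm 1.04 m, τ = 69.48 × 1.04 = 72.26 N·m clockwise.
Hanging mass: 19.9 × 9.8 = 195 N down at 1.82 m → arm 1.82 m, τ = 195 × 1.82 = 354.9 N·m clockwise.
Total clockwise load moment = 427.2 N·m.
The cable tension T acts at 4.79 m; only its component perpendicular to the boom, T sinθ, produces torque. sinθ = h/√(h²+d²) = 8.12/√(8.12²+4.79²) = 0.8613.
For rotational equilibrium, T × 4.79 × 0.8613 = 427.2, so T = 427.2 / 4.126 = 104 N.

T ≈ 104 N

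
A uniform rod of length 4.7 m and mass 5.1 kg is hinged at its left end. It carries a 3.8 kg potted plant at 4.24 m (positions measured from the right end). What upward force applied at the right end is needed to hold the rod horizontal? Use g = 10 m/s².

F ≈ 29.2 N

About the left end:
Beam weight: 5.1 × 10 = 51 N down at 2.35 m → arm 2.35 m, τ = 51 × 2.35 = 119.9 N·m clockwise.
Potted plant: 3.8 × 10 = 38 N down at 4.24 m → arm 0.46 m, τ = 38 × 0.46 = 17.48 N·m clockwise.
Net moment of the loads = 137.4 N·m clockwise.
The upward force F acts at the right end, arm 4.7 m, giving F × 4.7 counterclockwise.
For rotational equilibrium, F × 4.7 = 137.4, so F = 137.4 / 4.7 = 29.2 N.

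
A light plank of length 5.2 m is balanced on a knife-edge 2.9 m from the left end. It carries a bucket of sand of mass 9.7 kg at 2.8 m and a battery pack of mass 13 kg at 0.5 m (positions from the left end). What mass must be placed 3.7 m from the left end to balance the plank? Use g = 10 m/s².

m ≈ 40.2 kg

Sum moments about the knife-edge (at 2.9 m from the left end) (the support reaction has zero arm there).
Bucket of sand: 9.7 × 10 = 97 N down at 2.8 m → arm 0.1 m, τ = 97 × 0.1 = 9.7 N·m counterclockwise.
Battery pack: 13 × 10 = 130 N down at 0.5 m → arm 2.4 m, τ = 130 × 2.4 = 312 N·m counterclockwise.
Net moment of known loads = 321.7 N·m counterclockwise.
An unknown mass m at 3.7 m has arm 0.8 m; its moment is m·g·0.8 clockwise.
Balancing moments: m × 10 × 0.8 = 321.7, giving m = 321.7 / (10 × 0.8) = 40.2 kg.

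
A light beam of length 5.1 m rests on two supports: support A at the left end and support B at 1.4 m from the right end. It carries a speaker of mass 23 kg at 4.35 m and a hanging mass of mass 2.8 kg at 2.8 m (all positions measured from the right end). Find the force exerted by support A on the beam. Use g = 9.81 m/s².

Taking torques about support B:
Speaker: 23 × 9.81 = 225.6 N down at 4.35 m → arm 2.95 m, τ = 225.6 × 2.95 = 665.5 N·m counterclockwise.
Hanging mass: 2.8 × 9.81 = 27.47 N down at 2.8 m → arm 1.4 m, τ = 27.47 × 1.4 = 38.46 N·m counterclockwise.
Net load moment about support B = 704 N·m counterclockwise.
Reaction R at support A is upward at 5.1 m, arm 3.7 m → moment R × 3.7 clockwise.
Στ = 0 ⇒ R × 3.7 = 704 ⇒ R = 190 N.

R_A ≈ 190 N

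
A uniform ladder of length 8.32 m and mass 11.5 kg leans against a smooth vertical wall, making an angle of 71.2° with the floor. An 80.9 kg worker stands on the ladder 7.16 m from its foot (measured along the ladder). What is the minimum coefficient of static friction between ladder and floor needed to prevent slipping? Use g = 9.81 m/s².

Take moments about the foot of the ladder.
Ladder weight 11.5×9.81 = 112.8 N acts at 4.16 m along the ladder; its horizontal arm is 4.16·cos71.2° = 1.341 m → τ = 151.3 N·m clockwise.
Worker: 80.9×9.81 = 793.6 N at 7.16 m → arm 2.307 m → τ = 1831 N·m clockwise.
Wall normal N acts horizontally at the top; its moment arm is the height L sinθ = 8.32·sin71.2° = 7.876 m, counterclockwise.
Setting net torque to zero: N × 7.876 = 1982 → N = 251.7 N.
ΣFx = 0 ⇒ f = N_wall = 251.7 N. ΣFy = 0 ⇒ N_floor = 906.4 N.
μ_min = f / N_floor = 251.7 / 906.4 = 0.278.

μ_min ≈ 0.278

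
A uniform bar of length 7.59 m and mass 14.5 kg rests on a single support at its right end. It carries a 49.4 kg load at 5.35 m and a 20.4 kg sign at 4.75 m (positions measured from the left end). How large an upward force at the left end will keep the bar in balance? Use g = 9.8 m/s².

F ≈ 289 N

Sum moments about the right end (the unknown pivot reaction has zero arm there).
Beam weight: 14.5 × 9.8 = 142.1 N down at 3.795 m → arm 3.795 m, τ = 142.1 × 3.795 = 539.3 N·m counterclockwise.
Load: 49.4 × 9.8 = 484.1 N down at 5.35 m → arm 2.24 m, τ = 484.1 × 2.24 = 1084 N·m counterclockwise.
Sign: 20.4 × 9.8 = 199.9 N down at 4.75 m → arm 2.84 m, τ = 199.9 × 2.84 = 567.7 N·m counterclockwise.
Net moment of the loads = 2191 N·m counterclockwise.
The upward force F acts at the left end, arm 7.59 m, giving F × 7.59 clockwise.
Balancing moments: F × 7.59 = 2191, giving F = 2191 / 7.59 = 289 N.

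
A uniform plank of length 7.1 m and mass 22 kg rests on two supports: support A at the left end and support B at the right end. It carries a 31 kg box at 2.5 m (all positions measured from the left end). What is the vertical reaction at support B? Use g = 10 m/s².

Take moments about support A.
Beam weight: 22 × 10 = 220 N down at 3.55 m → arm 3.55 m, τ = 220 × 3.55 = 781 N·m clockwise.
Box: 31 × 10 = 310 N down at 2.5 m → arm 2.5 m, τ = 310 × 2.5 = 775 N·m clockwise.
Net load moment about support A = 1556 N·m clockwise.
Reaction R at support B is upward at 7.1 m, arm 7.1 m → moment R × 7.1 counterclockwise.
For rotational equilibrium, R × 7.1 = 1556, so R = 219 N.

R_B ≈ 219 N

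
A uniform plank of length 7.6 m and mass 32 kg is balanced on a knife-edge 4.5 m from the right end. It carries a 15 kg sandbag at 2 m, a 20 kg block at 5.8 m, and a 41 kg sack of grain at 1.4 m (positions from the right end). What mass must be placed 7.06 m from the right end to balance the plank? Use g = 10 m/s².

Choose the knife-edge (at 4.5 m from the right end) as the axis so the support reaction has zero arm there.
Beam weight: 32 × 10 = 320 N down at 3.8 m → arm 0.7 m, τ = 320 × 0.7 = 224 N·m clockwise.
Sandbag: 15 × 10 = 150 N down at 2 m → arm 2.5 m, τ = 150 × 2.5 = 375 N·m clockwise.
Block: 20 × 10 = 200 N down at 5.8 m → arm 1.3 m, τ = 200 × 1.3 = 260 N·m counterclockwise.
Sack of grain: 41 × 10 = 410 N down at 1.4 m → arm 3.1 m, τ = 410 × 3.1 = 1271 N·m clockwise.
Net moment of known loads = 1610 N·m clockwise.
An unknown mass m at 7.06 m has arm 2.56 m; its moment is m·g·2.56 counterclockwise.
Balancing moments: m × 10 × 2.56 = 1610, giving m = 1610 / (10 × 2.56) = 62.9 kg.

m ≈ 62.9 kg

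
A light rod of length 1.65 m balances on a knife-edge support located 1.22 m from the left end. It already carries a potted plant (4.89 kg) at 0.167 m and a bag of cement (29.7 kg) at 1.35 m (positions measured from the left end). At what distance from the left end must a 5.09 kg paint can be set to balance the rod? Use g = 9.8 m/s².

x ≈ 1.47 m from the left end

Take moments about the knife-edge support (at 1.22 m from the left end).
Potted plant: 4.89 × 9.8 = 47.92 N down at 0.167 m → arm 1.053 m, τ = 47.92 × 1.053 = 50.46 N·m counterclockwise.
Bag of cement: 29.7 × 9.8 = 291.1 N down at 1.35 m → arm 0.13 m, τ = 291.1 × 0.13 = 37.84 N·m clockwise.
Net moment of existing loads = 12.62 N·m counterclockwise.
The paint can weighs 5.09 × 9.8 = 49.88 N and must supply an equal clockwise moment, so its lever arm about the knife-edge support is 12.62 / 49.88 = 0.253 m.
That puts it at 1.22 + 0.253 = 1.47 m from the left end.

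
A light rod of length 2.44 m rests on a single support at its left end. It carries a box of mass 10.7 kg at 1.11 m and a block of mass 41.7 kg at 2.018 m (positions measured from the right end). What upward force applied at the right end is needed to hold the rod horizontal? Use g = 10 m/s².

F ≈ 130 N

Taking torques about the left end:
Box: 10.7 × 10 = 107 N down at 1.11 m → arm 1.33 m, τ = 107 × 1.33 = 142.3 N·m clockwise.
Block: 41.7 × 10 = 417 N down at 2.018 m → arm 0.422 m, τ = 417 × 0.422 = 176 N·m clockwise.
Net moment of the loads = 318.3 N·m clockwise.
The upward force F acts at the right end, arm 2.44 m, giving F × 2.44 counterclockwise.
Στ = 0 ⇒ F × 2.44 = 318.3 ⇒ F = 318.3 / 2.44 = 130 N.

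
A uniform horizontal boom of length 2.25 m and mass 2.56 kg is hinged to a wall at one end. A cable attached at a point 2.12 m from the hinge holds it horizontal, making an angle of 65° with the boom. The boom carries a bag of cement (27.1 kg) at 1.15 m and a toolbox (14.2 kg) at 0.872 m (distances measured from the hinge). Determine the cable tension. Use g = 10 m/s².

T ≈ 242 N

Taking torques about the hinge:
Beam weight: 2.56 × 10 = 25.6 N down at 1.125 m → arm 1.125 m, τ = 25.6 × 1.125 = 28.8 N·m clockwise.
Bag of cement: 27.1 × 10 = 271 N down at 1.15 m → arm 1.15 m, τ = 271 × 1.15 = 311.6 N·m clockwise.
Toolbox: 14.2 × 10 = 142 N down at 0.872 m → arm 0.872 m, τ = 142 × 0.872 = 123.8 N·m clockwise.
Total clockwise load moment = 464.2 N·m.
The cable tension T acts at 2.12 m; only its component perpendicular to the boom, T sinθ, produces torque. sin 65° = 0.9063.
For rotational equilibrium, T × 2.12 × 0.9063 = 464.2, so T = 464.2 / 1.921 = 242 N.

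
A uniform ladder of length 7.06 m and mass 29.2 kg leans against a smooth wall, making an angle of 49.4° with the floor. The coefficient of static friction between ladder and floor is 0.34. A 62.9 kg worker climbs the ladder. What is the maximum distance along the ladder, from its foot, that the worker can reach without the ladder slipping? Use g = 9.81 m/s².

Sum moments about the foot of the ladder (the floor normal and friction both act there and drop out).
Ladder weight 29.2×9.81 = 286.5 N acts at 3.53 m along the ladder; its horizontal arm is 3.53·cos49.4° = 2.297 m → τ = 658.1 N·m clockwise.
Worker weight 62.9×9.81 = 617 N at distance d → arm d·cos49.4° → τ = 617·d·0.6508 clockwise.
Wall normal N at the top has arm L sinθ = 5.36 m counterclockwise, so Στ = 0 gives N·5.36 = 658.1 + 401.5·d.
ΣFy = 0 ⇒ N_floor = 903.5 N, so the maximum friction is μ_s·N_floor = 0.34×903.5 = 307.2 N. ΣFx = 0 ⇒ N_wall = f, so at the slipping point N = 307.2 N.
Substituting: 307.2×5.36 = 658.1 + 401.5·d ⇒ d = (1647 − 658.1) / 401.5 = 2.46 m.

d ≈ 2.46 m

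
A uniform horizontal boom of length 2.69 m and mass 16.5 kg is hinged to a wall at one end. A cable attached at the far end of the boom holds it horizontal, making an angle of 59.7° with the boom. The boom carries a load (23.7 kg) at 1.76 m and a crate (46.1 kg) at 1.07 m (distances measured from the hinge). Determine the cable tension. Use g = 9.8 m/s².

T ≈ 478 N

About the hinge:
Beam weight: 16.5 × 9.8 = 161.7 N down at 1.345 m → arm 1.345 m, τ = 161.7 × 1.345 = 217.5 N·m clockwise.
Load: 23.7 × 9.8 = 232.3 N down at 1.76 m → arm 1.76 m, τ = 232.3 × 1.76 = 408.8 N·m clockwise.
Crate: 46.1 × 9.8 = 451.8 N down at 1.07 m → arm 1.07 m, τ = 451.8 × 1.07 = 483.4 N·m clockwise.
Total clockwise load moment = 1110 N·m.
The cable tension T acts at 2.69 m; only its component perpendicular to the boom, T sinθ, produces torque. sin 59.7° = 0.8634.
Στ = 0 ⇒ T × 2.69 × 0.8634 = 1110 ⇒ T = 1110 / 2.323 = 478 N.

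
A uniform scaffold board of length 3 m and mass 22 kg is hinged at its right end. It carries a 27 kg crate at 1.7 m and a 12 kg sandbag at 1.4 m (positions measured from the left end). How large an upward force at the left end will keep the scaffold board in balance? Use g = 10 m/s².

Take moments about the right end.
Beam weight: 22 × 10 = 220 N down at 1.5 m → arm 1.5 m, τ = 220 × 1.5 = 330 N·m counterclockwise.
Crate: 27 × 10 = 270 N down at 1.7 m → arm 1.3 m, τ = 270 × 1.3 = 351 N·m counterclockwise.
Sandbag: 12 × 10 = 120 N down at 1.4 m → arm 1.6 m, τ = 120 × 1.6 = 192 N·m counterclockwise.
Net moment of the loads = 873 N·m counterclockwise.
The upward force F acts at the left end, arm 3 m, giving F × 3 clockwise.
Στ = 0 ⇒ F × 3 = 873 ⇒ F = 873 / 3 = 291 N.

F ≈ 291 N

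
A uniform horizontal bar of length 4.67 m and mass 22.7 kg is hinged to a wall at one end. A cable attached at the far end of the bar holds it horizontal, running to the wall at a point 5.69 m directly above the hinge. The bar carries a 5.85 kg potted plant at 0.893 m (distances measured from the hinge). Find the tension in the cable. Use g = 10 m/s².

Choose the hinge as the axis so the unknown hinge reaction has zero arm there.
Beam weight: 22.7 × 10 = 227 N down at 2.335 m → arm 2.335 m, τ = 227 × 2.335 = 530 N·m clockwise.
Potted plant: 5.85 × 10 = 58.5 N down at 0.893 m → arm 0.893 m, τ = 58.5 × 0.893 = 52.24 N·m clockwise.
Total clockwise load moment = 582.2 N·m.
The cable tension T acts at 4.67 m; only its component perpendicular to the bar, T sinθ, produces torque. sinθ = h/√(h²+d²) = 5.69/√(5.69²+4.67²) = 0.773.
Στ = 0 ⇒ T × 4.67 × 0.773 = 582.2 ⇒ T = 582.2 / 3.61 = 161 N.

T ≈ 161 N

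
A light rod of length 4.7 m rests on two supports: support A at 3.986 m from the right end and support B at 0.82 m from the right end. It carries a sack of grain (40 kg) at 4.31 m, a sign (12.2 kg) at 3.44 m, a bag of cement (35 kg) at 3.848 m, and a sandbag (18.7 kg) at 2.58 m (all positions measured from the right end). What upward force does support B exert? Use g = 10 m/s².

R_B ≈ 78.4 N

Sum moments about support A (its reaction then has zero moment arm).
Sack of grain: 40 × 10 = 400 N down at 4.31 m → arm 0.324 m, τ = 400 × 0.324 = 129.6 N·m counterclockwise.
Sign: 12.2 × 10 = 122 N down at 3.44 m → arm 0.546 m, τ = 122 × 0.546 = 66.61 N·m clockwise.
Bag of cement: 35 × 10 = 350 N down at 3.848 m → arm 0.138 m, τ = 350 × 0.138 = 48.3 N·m clockwise.
Sandbag: 18.7 × 10 = 187 N down at 2.58 m → arm 1.406 m, τ = 187 × 1.406 = 262.9 N·m clockwise.
Net load moment about support A = 248.2 N·m clockwise.
Reaction R at support B is upward at 0.82 m, arm 3.166 m → moment R × 3.166 counterclockwise.
Setting net torque to zero: R × 3.166 = 248.2 → R = 78.4 N.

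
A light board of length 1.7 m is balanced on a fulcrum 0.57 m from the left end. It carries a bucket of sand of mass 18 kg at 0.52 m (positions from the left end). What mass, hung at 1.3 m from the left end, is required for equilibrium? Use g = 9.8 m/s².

m ≈ 1.23 kg

Take moments about the fulcrum (at 0.57 m from the left end).
Bucket of sand: 18 × 9.8 = 176.4 N down at 0.52 m → arm 0.05 m, τ = 176.4 × 0.05 = 8.82 N·m counterclockwise.
Net moment of known loads = 8.82 N·m counterclockwise.
An unknown mass m at 1.3 m has arm 0.73 m; its moment is m·g·0.73 clockwise.
Στ = 0 ⇒ m × 9.8 × 0.73 = 8.82 ⇒ m = 8.82 / (9.8 × 0.73) = 1.23 kg.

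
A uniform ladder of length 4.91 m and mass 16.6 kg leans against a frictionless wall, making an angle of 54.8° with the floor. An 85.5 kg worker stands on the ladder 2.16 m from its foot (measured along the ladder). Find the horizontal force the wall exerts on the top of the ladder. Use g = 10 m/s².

Choose the foot of the ladder as the axis so the floor normal and friction both act there and drop out.
Ladder weight 16.6×10 = 166 N acts at 2.455 m along the ladder; its horizontal arm is 2.455·cos54.8° = 1.415 m → τ = 234.9 N·m clockwise.
Worker: 85.5×10 = 855 N at 2.16 m → arm 1.245 m → τ = 1064 N·m clockwise.
Wall normal N acts horizontally at the top; its moment arm is the height L sinθ = 4.91·sin54.8° = 4.012 m, counterclockwise.
Balancing moments: N × 4.012 = 1299, giving N = 324 N.

N_wall ≈ 324 N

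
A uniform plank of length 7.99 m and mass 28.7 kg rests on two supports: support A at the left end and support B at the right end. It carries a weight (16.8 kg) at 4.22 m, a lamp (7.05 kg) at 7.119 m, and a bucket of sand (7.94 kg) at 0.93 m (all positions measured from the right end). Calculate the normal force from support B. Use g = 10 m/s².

Take moments about support A.
Beam weight: 28.7 × 10 = 287 N down at 3.995 m → arm 3.995 m, τ = 287 × 3.995 = 1147 N·m clockwise.
Weight: 16.8 × 10 = 168 N down at 4.22 m → arm 3.77 m, τ = 168 × 3.77 = 633.4 N·m clockwise.
Lamp: 7.05 × 10 = 70.5 N down at 7.119 m → arm 0.871 m, τ = 70.5 × 0.871 = 61.41 N·m clockwise.
Bucket of sand: 7.94 × 10 = 79.4 N down at 0.93 m → arm 7.06 m, τ = 79.4 × 7.06 = 560.6 N·m clockwise.
Net load moment about support A = 2402 N·m clockwise.
Reaction R at support B is upward at 0 m, arm 7.99 m → moment R × 7.99 counterclockwise.
Balancing moments: R × 7.99 = 2402, giving R = 301 N.

R_B ≈ 301 N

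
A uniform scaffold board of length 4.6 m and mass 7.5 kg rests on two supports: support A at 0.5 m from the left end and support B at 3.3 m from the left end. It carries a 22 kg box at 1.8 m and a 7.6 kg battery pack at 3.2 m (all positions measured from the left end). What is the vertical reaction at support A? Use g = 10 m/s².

Take moments about support B.
Beam weight: 7.5 × 10 = 75 N down at 2.3 m → arm 1 m, τ = 75 × 1 = 75 N·m counterclockwise.
Box: 22 × 10 = 220 N down at 1.8 m → arm 1.5 m, τ = 220 × 1.5 = 330 N·m counterclockwise.
Battery pack: 7.6 × 10 = 76 N down at 3.2 m → arm 0.1 m, τ = 76 × 0.1 = 7.6 N·m counterclockwise.
Net load moment about support B = 412.6 N·m counterclockwise.
Reaction R at support A is upward at 0.5 m, arm 2.8 m → moment R × 2.8 clockwise.
Στ = 0 ⇒ R × 2.8 = 412.6 ⇒ R = 147 N.

R_A ≈ 147 N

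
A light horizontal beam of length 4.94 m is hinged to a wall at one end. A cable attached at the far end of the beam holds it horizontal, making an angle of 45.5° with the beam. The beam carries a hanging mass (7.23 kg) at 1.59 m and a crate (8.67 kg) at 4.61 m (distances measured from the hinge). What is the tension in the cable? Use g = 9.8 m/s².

T ≈ 143 N

Sum moments about the hinge (the unknown hinge reaction has zero arm there).
Hanging mass: 7.23 × 9.8 = 70.85 N down at 1.59 m → arm 1.59 m, τ = 70.85 × 1.59 = 112.7 N·m clockwise.
Crate: 8.67 × 9.8 = 84.97 N down at 4.61 m → arm 4.61 m, τ = 84.97 × 4.61 = 391.7 N·m clockwise.
Total clockwise load moment = 504.4 N·m.
The cable tension T acts at 4.94 m; only its component perpendicular to the beam, T sinθ, produces torque. sin 45.5° = 0.7133.
For rotational equilibrium, T × 4.94 × 0.7133 = 504.4, so T = 504.4 / 3.524 = 143 N.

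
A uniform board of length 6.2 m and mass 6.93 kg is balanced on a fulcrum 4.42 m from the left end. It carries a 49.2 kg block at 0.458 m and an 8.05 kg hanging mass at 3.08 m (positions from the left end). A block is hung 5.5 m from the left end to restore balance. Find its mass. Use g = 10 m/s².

m ≈ 199 kg

Taking torques about the fulcrum (at 4.42 m from the left end):
Beam weight: 6.93 × 10 = 69.3 N down at 3.1 m → arm 1.32 m, τ = 69.3 × 1.32 = 91.48 N·m counterclockwise.
Block: 49.2 × 10 = 492 N down at 0.458 m → arm 3.962 m, τ = 492 × 3.962 = 1949 N·m counterclockwise.
Hanging mass: 8.05 × 10 = 80.5 N down at 3.08 m → arm 1.34 m, τ = 80.5 × 1.34 = 107.9 N·m counterclockwise.
Net moment of known loads = 2148 N·m counterclockwise.
An unknown mass m at 5.5 m has arm 1.08 m; its moment is m·g·1.08 clockwise.
For rotational equilibrium, m × 10 × 1.08 = 2148, so m = 2148 / (10 × 1.08) = 199 kg.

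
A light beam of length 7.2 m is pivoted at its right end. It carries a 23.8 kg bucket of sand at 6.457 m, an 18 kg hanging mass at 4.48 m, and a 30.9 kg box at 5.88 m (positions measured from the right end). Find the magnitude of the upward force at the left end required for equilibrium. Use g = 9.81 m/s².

F ≈ 567 N

About the right end:
Bucket of sand: 23.8 × 9.81 = 233.5 N down at 6.457 m → arm 6.457 m, τ = 233.5 × 6.457 = 1508 N·m counterclockwise.
Hanging mass: 18 × 9.81 = 176.6 N down at 4.48 m → arm 4.48 m, τ = 176.6 × 4.48 = 791.2 N·m counterclockwise.
Box: 30.9 × 9.81 = 303.1 N down at 5.88 m → arm 5.88 m, τ = 303.1 × 5.88 = 1782 N·m counterclockwise.
Net moment of the loads = 4081 N·m counterclockwise.
The upward force F acts at the left end, arm 7.2 m, giving F × 7.2 clockwise.
Balancing moments: F × 7.2 = 4081, giving F = 4081 / 7.2 = 567 N.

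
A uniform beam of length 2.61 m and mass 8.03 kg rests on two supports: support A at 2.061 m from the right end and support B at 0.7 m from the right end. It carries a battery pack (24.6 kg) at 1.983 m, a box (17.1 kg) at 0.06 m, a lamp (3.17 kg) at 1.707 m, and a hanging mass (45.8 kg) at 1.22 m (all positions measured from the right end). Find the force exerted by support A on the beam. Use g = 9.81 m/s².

R_A ≈ 378 N

About support B:
Beam weight: 8.03 × 9.81 = 78.77 N down at 1.305 m → arm 0.605 m, τ = 78.77 × 0.605 = 47.66 N·m counterclockwise.
Battery pack: 24.6 × 9.81 = 241.3 N down at 1.983 m → arm 1.283 m, τ = 241.3 × 1.283 = 309.6 N·m counterclockwise.
Box: 17.1 × 9.81 = 167.8 N down at 0.06 m → arm 0.64 m, τ = 167.8 × 0.64 = 107.4 N·m clockwise.
Lamp: 3.17 × 9.81 = 31.1 N down at 1.707 m → arm 1.007 m, τ = 31.1 × 1.007 = 31.32 N·m counterclockwise.
Hanging mass: 45.8 × 9.81 = 449.3 N down at 1.22 m → arm 0.52 m, τ = 449.3 × 0.52 = 233.6 N·m counterclockwise.
Net load moment about support B = 514.8 N·m counterclockwise.
Reaction R at support A is upward at 2.061 m, arm 1.361 m → moment R × 1.361 clockwise.
Balancing moments: R × 1.361 = 514.8, giving R = 378 N.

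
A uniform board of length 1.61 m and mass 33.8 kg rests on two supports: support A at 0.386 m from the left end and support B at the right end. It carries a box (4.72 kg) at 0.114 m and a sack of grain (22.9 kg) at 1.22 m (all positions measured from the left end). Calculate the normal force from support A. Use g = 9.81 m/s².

Take moments about support B.
Beam weight: 33.8 × 9.81 = 331.6 N down at 0.805 m → arm 0.805 m, τ = 331.6 × 0.805 = 266.9 N·m counterclockwise.
Box: 4.72 × 9.81 = 46.3 N down at 0.114 m → arm 1.496 m, τ = 46.3 × 1.496 = 69.26 N·m counterclockwise.
Sack of grain: 22.9 × 9.81 = 224.6 N down at 1.22 m → arm 0.39 m, τ = 224.6 × 0.39 = 87.59 N·m counterclockwise.
Net load moment about support B = 423.8 N·m counterclockwise.
Reaction R at support A is upward at 0.386 m, arm 1.224 m → moment R × 1.224 clockwise.
Setting net torque to zero: R × 1.224 = 423.8 → R = 346 N.

R_A ≈ 346 N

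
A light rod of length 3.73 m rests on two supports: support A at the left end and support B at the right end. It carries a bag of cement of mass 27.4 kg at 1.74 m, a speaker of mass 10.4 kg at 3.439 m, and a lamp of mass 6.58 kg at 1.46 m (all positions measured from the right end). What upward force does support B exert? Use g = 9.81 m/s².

Choose support A as the axis so its reaction then has zero moment arm.
Bag of cement: 27.4 × 9.81 = 268.8 N down at 1.74 m → arm 1.99 m, τ = 268.8 × 1.99 = 534.9 N·m clockwise.
Speaker: 10.4 × 9.81 = 102 N down at 3.439 m → arm 0.291 m, τ = 102 × 0.291 = 29.68 N·m clockwise.
Lamp: 6.58 × 9.81 = 64.55 N down at 1.46 m → arm 2.27 m, τ = 64.55 × 2.27 = 146.5 N·m clockwise.
Net load moment about support A = 711.1 N·m clockwise.
Reaction R at support B is upward at 0 m, arm 3.73 m → moment R × 3.73 counterclockwise.
For rotational equilibrium, R × 3.73 = 711.1, so R = 191 N.

R_B ≈ 191 N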